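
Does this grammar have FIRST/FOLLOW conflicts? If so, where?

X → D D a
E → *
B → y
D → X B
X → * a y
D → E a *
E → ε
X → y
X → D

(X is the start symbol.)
No FIRST/FOLLOW conflicts.

Nullable non-terminals: E.

E: nullable alternative(s) E → ε; FOLLOW(E) = { 'a' }
  E → *: FIRST \ {ε} = { '*' } — disjoint from FOLLOW(E)
  E → ε: FIRST \ {ε} = { } — this is the only nullable alternative, skip

B, D, X have no nullable alternative, so no FIRST/FOLLOW check is needed there.

No FIRST/FOLLOW conflicts found.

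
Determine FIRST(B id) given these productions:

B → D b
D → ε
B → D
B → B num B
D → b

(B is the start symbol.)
FIRST sets of the non-terminals involved (from the grammar, by fixed-point iteration):
  FIRST(B) = { 'b', 'num', ε }

To compute FIRST(B id), process the symbols left to right:
Symbol B is a non-terminal. Add FIRST(B) \ {ε} = { 'b', 'num' }
B is nullable (ε ∈ FIRST(B)), continue to the next symbol.
Symbol id is a terminal. Add 'id' and stop.
FIRST(B id) = { 'b', 'id', 'num' }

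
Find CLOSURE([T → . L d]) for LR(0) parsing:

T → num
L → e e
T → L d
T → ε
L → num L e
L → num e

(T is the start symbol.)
{ [L → . e e], [L → . num L e], [L → . num e], [T → . L d] }

To compute CLOSURE, for each item [A → α.Bβ] where B is a non-terminal, add [B → .γ] for all productions B → γ; repeat for the newly added items until nothing changes.

Start with: [T → . L d]
  [T → . L d] has the dot before L: add [L → . e e], [L → . num L e], [L → . num e]
No further items can be added.

CLOSURE = { [L → . e e], [L → . num L e], [L → . num e], [T → . L d] }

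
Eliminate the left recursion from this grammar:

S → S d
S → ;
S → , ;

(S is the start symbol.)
S is directly left-recursive. The standard transformation for
  A → A α₁ | ... | A α_m | β₁ | ... | β_n
is
  A  → β₁ A' | ... | β_n A'
  A' → α₁ A' | ... | α_m A' | ε

S → ; becomes S → ; S'
S → , ; becomes S → , ; S'
S → S d becomes S' → d S'
Add S' → ε

Resulting grammar:
S → ; S'
S → , ; S'
S' → d S'
S' → ε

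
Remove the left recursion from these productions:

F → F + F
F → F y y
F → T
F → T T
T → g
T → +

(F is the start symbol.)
F is directly left-recursive. The standard transformation for
  A → A α₁ | ... | A α_m | β₁ | ... | β_n
is
  A  → β₁ A' | ... | β_n A'
  A' → α₁ A' | ... | α_m A' | ε

F → T becomes F → T F'
F → T T becomes F → T T F'
F → F + F becomes F' → + F F'
F → F y y becomes F' → y y F'
Add F' → ε

Productions for other non-terminals are unchanged:
  T → g
  T → +

Resulting grammar:
F → T F'
F → T T F'
F' → + F F'
F' → y y F'
F' → ε
T → g
T → +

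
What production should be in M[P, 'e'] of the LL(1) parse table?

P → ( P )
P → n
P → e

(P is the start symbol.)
To find M[P, 'e'], we find productions for P where 'e' is in the predict set (PREDICT(N → α) = (FIRST(α) \ {ε}) ∪ (FOLLOW(N) if α ⇒* ε)).

P → ( P ): PREDICT = { '(' }
P → n: PREDICT = { 'n' }
P → e: PREDICT = { 'e' }
  'e' is in predict set, so this production goes in M[P, 'e']

M[P, 'e'] = P → e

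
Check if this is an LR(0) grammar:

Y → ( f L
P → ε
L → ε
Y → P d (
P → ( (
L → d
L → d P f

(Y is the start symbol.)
No. Shift-reduce conflict between [P → .] and [P → . ( (]

Augment with Y' → Y and build the canonical LR(0) collection (I0 = CLOSURE({[Y' → . Y]}), then GOTO on every symbol after a dot until no new states appear). It has 13 states:
  I0: { [P → . ( (], [P → .], [Y → . ( f L], [Y → . P d (], [Y' → . Y] }  — shift, reduce
  I1: { [P → ( . (], [Y → ( . f L] }  — shift
  I2: { [Y → P . d (] }  — shift
  I3: { [Y' → Y .] }  — accept
  I4: { [Y → P d . (] }  — shift
  I5: { [Y → P d ( .] }  — reduce
  I6: { [P → ( ( .] }  — reduce
  I7: { [L → . d P f], [L → . d], [L → .], [Y → ( f . L] }  — shift, reduce
  I8: { [Y → ( f L .] }  — reduce
  I9: { [L → d . P f], [L → d .], [P → . ( (], [P → .] }  — shift, 2 reduces
  I10: { [P → ( . (] }  — shift
  I11: { [L → d P . f] }  — shift
  I12: { [L → d P f .] }  — reduce

Conflict in state I0:
  Shift-reduce conflict between [P → .] and [P → . ( (]
So the grammar is NOT LR(0).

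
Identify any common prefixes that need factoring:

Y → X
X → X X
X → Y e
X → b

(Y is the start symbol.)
Left-factoring is needed when two productions for the same non-terminal
share a common prefix on the right-hand side.

Productions for X:
  X → X X
  X → Y e
  X → b

No common prefixes found.

Answer: No, left-factoring is not needed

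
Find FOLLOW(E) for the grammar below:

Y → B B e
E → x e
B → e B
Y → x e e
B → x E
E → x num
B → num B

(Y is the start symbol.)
{ 'e', 'num', 'x' }

To compute FOLLOW(E), find every occurrence of E on a right-hand side N → α E β: add FIRST(β) \ {ε}, and if β is empty or nullable also add FOLLOW(N). Iterate to a fixed point.

In B → x E: E is at the end, add FOLLOW(B)

The FOLLOW sets referred to above (computed the same way, to a fixed point):
  FOLLOW(B) = { 'e', 'num', 'x' }

Taking the union: FOLLOW(E) = { 'e', 'num', 'x' }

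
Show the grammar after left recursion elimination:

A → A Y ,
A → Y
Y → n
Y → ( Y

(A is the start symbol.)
A is directly left-recursive. The standard transformation for
  A → A α₁ | ... | A α_m | β₁ | ... | β_n
is
  A  → β₁ A' | ... | β_n A'
  A' → α₁ A' | ... | α_m A' | ε

A → Y becomes A → Y A'
A → A Y , becomes A' → Y , A'
Add A' → ε

Productions for other non-terminals are unchanged:
  Y → n
  Y → ( Y

Resulting grammar:
A → Y A'
A' → Y , A'
A' → ε
Y → n
Y → ( Y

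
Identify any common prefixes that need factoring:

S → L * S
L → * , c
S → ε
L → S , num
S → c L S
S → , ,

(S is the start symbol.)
No, left-factoring is not needed

Left-factoring is needed when two productions for the same non-terminal
share a common prefix on the right-hand side.

Productions for S:
  S → L * S
  S → ε
  S → c L S
  S → , ,
Productions for L:
  L → * , c
  L → S , num

No common prefixes found.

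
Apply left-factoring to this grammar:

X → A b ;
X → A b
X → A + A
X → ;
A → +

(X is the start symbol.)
X → A X'
X' → b X''
X'' → ;
X'' → ε
X' → + A
X → ;
A → +

Left-factoring transforms A → αβ₁ | αβ₂ into A → αA' and A' → β₁ | β₂
(α is the longest common prefix among the alternatives). Repeat until
no nonterminal has two alternatives with a common prefix.

Round 1: X has alternatives sharing prefix 'A'. Introduce X': X → A X'
  Add: X' → b ;
  Add: X' → b
  Add: X' → + A

Round 2: X' has alternatives sharing prefix 'b'. Introduce X'': X' → b X''
  Add: X'' → ;
  Add: X'' → ε

No remaining common prefixes — done.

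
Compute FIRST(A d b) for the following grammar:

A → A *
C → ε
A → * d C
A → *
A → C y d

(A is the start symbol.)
{ '*', 'y' }

FIRST sets of the non-terminals involved (from the grammar, by fixed-point iteration):
  FIRST(A) = { '*', 'y' }

To compute FIRST(A d b), process the symbols left to right:
Symbol A is a non-terminal. Add FIRST(A) \ {ε} = { '*', 'y' }
A is not nullable (ε ∉ FIRST(A)), so stop here.
FIRST(A d b) = { '*', 'y' }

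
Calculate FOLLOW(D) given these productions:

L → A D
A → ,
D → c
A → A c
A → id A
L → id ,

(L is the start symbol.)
{ $ }

To compute FOLLOW(D), find every occurrence of D on a right-hand side N → α D β: add FIRST(β) \ {ε}, and if β is empty or nullable also add FOLLOW(N). Iterate to a fixed point.

In L → A D: D is at the end, add FOLLOW(L)

The FOLLOW sets referred to above (computed the same way, to a fixed point):
  FOLLOW(L) = { $ }

Taking the union: FOLLOW(D) = { $ }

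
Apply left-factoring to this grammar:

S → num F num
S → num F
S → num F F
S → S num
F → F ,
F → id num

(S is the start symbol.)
S → num F S'
S' → num
S' → ε
S' → F
S → S num
F → F ,
F → id num

Left-factoring transforms A → αβ₁ | αβ₂ into A → αA' and A' → β₁ | β₂
(α is the longest common prefix among the alternatives). Repeat until
no nonterminal has two alternatives with a common prefix.

Round 1: S has alternatives sharing prefix 'num F'. Introduce S': S → num F S'
  Add: S' → num
  Add: S' → ε
  Add: S' → F

No remaining common prefixes — done.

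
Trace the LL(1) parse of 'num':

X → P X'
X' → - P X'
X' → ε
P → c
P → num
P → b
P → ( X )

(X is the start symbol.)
LL(1) parsing maintains a stack (initially the start symbol over $) and the input. At each step: if the stack top is a terminal, match it against the current input token; if it is a non-terminal N, replace it with the RHS of M[N, lookahead] (the unique production whose predict set contains the lookahead).

Stack is shown with the top on the left.

Stack     Input  Action
-----------------------
X $       num $  output X → P X'
P X' $    num $  output P → num
num X' $  num $  match 'num'
X' $      $      output X' → ε
$         $      accept

The string is accepted.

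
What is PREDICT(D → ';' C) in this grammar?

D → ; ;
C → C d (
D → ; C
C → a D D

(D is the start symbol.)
PREDICT(D → ';' C) = (FIRST(RHS) \ {ε}) ∪ (FOLLOW(D) if ε ∈ FIRST(RHS), i.e. RHS ⇒* ε)
FIRST(';' C) = { ';' }
ε ∉ FIRST(';' C), so FOLLOW(D) is not added.
PREDICT(D → ';' C) = { ';' }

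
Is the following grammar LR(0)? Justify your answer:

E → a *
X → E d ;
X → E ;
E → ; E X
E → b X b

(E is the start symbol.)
Augment with E' → E and build the canonical LR(0) collection (I0 = CLOSURE({[E' → . E]}), then GOTO on every symbol after a dot until no new states appear). It has 14 states:
  I0: { [E → . ; E X], [E → . a *], [E → . b X b], [E' → . E] }  — shift
  I1: { [E → . ; E X], [E → . a *], [E → . b X b], [E → ; . E X] }  — shift
  I2: { [E' → E .] }  — accept
  I3: { [E → a . *] }  — shift
  I4: { [E → . ; E X], [E → . a *], [E → . b X b], [E → b . X b], [X → . E ;], [X → . E d ;] }  — shift
  I5: { [X → E . ;], [X → E . d ;] }  — shift
  I6: { [E → b X . b] }  — shift
  I7: { [E → b X b .] }  — reduce
  I8: { [X → E ; .] }  — reduce
  I9: { [X → E d . ;] }  — shift
  I10: { [X → E d ; .] }  — reduce
  I11: { [E → a * .] }  — reduce
  I12: { [E → . ; E X], [E → . a *], [E → . b X b], [E → ; E . X], [X → . E ;], [X → . E d ;] }  — shift
  I13: { [E → ; E X .] }  — reduce

Every state is either a pure shift/goto state or contains exactly one complete item and nothing to shift — no conflicts. The grammar is LR(0).

Answer: Yes, the grammar is LR(0)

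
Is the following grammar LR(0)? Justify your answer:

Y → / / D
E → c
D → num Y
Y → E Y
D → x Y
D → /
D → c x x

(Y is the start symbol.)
A grammar is LR(0) if no state in the canonical LR(0) collection has:
  - both a shift item (dot before a terminal) and a complete item (shift-reduce conflict), or
  - two or more complete items (reduce-reduce conflict; the accept item [Y' → Y .] counts as a complete item here).

Augment with Y' → Y and build the canonical LR(0) collection (I0 = CLOSURE({[Y' → . Y]}), then GOTO on every symbol after a dot until no new states appear). It has 16 states:
  I0: { [E → . c], [Y → . / / D], [Y → . E Y], [Y' → . Y] }  — shift
  I1: { [Y → / . / D] }  — shift
  I2: { [E → . c], [Y → . / / D], [Y → . E Y], [Y → E . Y] }  — shift
  I3: { [Y' → Y .] }  — accept
  I4: { [E → c .] }  — reduce
  I5: { [Y → E Y .] }  — reduce
  I6: { [D → . /], [D → . c x x], [D → . num Y], [D → . x Y], [Y → / / . D] }  — shift
  I7: { [D → / .] }  — reduce
  I8: { [Y → / / D .] }  — reduce
  I9: { [D → c . x x] }  — shift
  I10: { [D → num . Y], [E → . c], [Y → . / / D], [Y → . E Y] }  — shift
  I11: { [D → x . Y], [E → . c], [Y → . / / D], [Y → . E Y] }  — shift
  I12: { [D → x Y .] }  — reduce
  I13: { [D → num Y .] }  — reduce
  I14: { [D → c x . x] }  — shift
  I15: { [D → c x x .] }  — reduce

Every state is either a pure shift/goto state or contains exactly one complete item and nothing to shift — no conflicts. The grammar is LR(0).

Answer: Yes, the grammar is LR(0)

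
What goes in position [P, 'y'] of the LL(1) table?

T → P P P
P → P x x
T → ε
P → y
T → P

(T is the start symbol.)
To find M[P, 'y'], we find productions for P where 'y' is in the predict set (PREDICT(N → α) = (FIRST(α) \ {ε}) ∪ (FOLLOW(N) if α ⇒* ε)).

Relevant sets:
  FIRST(P) = { 'y' }

P → P x x: PREDICT = { 'y' }
  'y' is in predict set, so this production goes in M[P, 'y']
P → y: PREDICT = { 'y' }
  'y' is in predict set, so this production goes in M[P, 'y']

M[P, 'y'] = P → P x x, P → y  (a multiply-defined cell — the grammar is not LL(1))

Answer: P → P x x, P → y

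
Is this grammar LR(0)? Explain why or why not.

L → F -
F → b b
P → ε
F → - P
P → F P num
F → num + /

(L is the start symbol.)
No. Shift-reduce conflict between [P → .] and [F → . - P]

A grammar is LR(0) if no state in the canonical LR(0) collection has:
  - both a shift item (dot before a terminal) and a complete item (shift-reduce conflict), or
  - two or more complete items (reduce-reduce conflict; the accept item [L' → L .] counts as a complete item here).

Augment with L' → L and build the canonical LR(0) collection (I0 = CLOSURE({[L' → . L]}), then GOTO on every symbol after a dot until no new states appear). It has 14 states:
  I0: { [F → . - P], [F → . b b], [F → . num + /], [L → . F -], [L' → . L] }  — shift
  I1: { [F → - . P], [F → . - P], [F → . b b], [F → . num + /], [P → . F P num], [P → .] }  — shift, reduce
  I2: { [L → F . -] }  — shift
  I3: { [L' → L .] }  — accept
  I4: { [F → b . b] }  — shift
  I5: { [F → num . + /] }  — shift
  I6: { [F → num + . /] }  — shift
  I7: { [F → num + / .] }  — reduce
  I8: { [F → b b .] }  — reduce
  I9: { [L → F - .] }  — reduce
  I10: { [F → . - P], [F → . b b], [F → . num + /], [P → . F P num], [P → .], [P → F . P num] }  — shift, reduce
  I11: { [F → - P .] }  — reduce
  I12: { [P → F P . num] }  — shift
  I13: { [P → F P num .] }  — reduce

Conflict in state I1:
  Shift-reduce conflict between [P → .] and [F → . - P]
So the grammar is NOT LR(0).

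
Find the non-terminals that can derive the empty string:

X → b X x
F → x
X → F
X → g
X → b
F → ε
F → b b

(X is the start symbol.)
A non-terminal is nullable if it can derive ε (the empty string): either it has an ε-production, or it has a production whose right-hand side consists entirely of nullable non-terminals.

ε-productions: F → ε
So F is immediately nullable.
X → F: every symbol on the right is nullable, so X is nullable too.
Every non-terminal is now nullable.
Nullable = { 'F', 'X' }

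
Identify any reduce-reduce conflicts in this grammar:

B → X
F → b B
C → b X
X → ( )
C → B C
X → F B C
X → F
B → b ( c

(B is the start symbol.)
Yes — I14: [B → X .] vs [C → b X .]

Augment with B' → B and build the canonical LR(0) collection (I0 = CLOSURE({[B' → . B]}), then GOTO on every symbol after a dot until no new states appear). It has 16 states:
  I0: { [B → . X], [B → . b ( c], [B' → . B], [F → . b B], [X → . ( )], [X → . F B C], [X → . F] }  — shift
  I1: { [X → ( . )] }  — shift
  I2: { [B' → B .] }  — accept
  I3: { [B → . X], [B → . b ( c], [F → . b B], [X → . ( )], [X → . F B C], [X → . F], [X → F . B C], [X → F .] }  — shift, reduce
  I4: { [B → X .] }  — reduce
  I5: { [B → . X], [B → . b ( c], [B → b . ( c], [F → . b B], [F → b . B], [X → . ( )], [X → . F B C], [X → . F] }  — shift
  I6: { [B → b ( . c], [X → ( . )] }  — shift
  I7: { [F → b B .] }  — reduce
  I8: { [X → ( ) .] }  — reduce
  I9: { [B → b ( c .] }  — reduce
  I10: { [B → . X], [B → . b ( c], [C → . B C], [C → . b X], [F → . b B], [X → . ( )], [X → . F B C], [X → . F], [X → F B . C] }  — shift
  I11: { [B → . X], [B → . b ( c], [C → . B C], [C → . b X], [C → B . C], [F → . b B], [X → . ( )], [X → . F B C], [X → . F] }  — shift
  I12: { [X → F B C .] }  — reduce
  I13: { [B → . X], [B → . b ( c], [B → b . ( c], [C → b . X], [F → . b B], [F → b . B], [X → . ( )], [X → . F B C], [X → . F] }  — shift
  I14: { [B → X .], [C → b X .] }  — 2 reduces
  I15: { [C → B C .] }  — reduce

I14 contains complete items [B → X .], [C → b X .] — reduce-reduce conflict.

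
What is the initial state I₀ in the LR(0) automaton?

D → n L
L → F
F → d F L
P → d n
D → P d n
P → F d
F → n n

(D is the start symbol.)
First, augment the grammar with D' → D
I₀ = CLOSURE({ [D' → . D] }):
  [D' → . D] has the dot before D: add [D → . n L], [D → . P d n]
  [D → . P d n] has the dot before P: add [P → . d n], [P → . F d]
  [P → . F d] has the dot before F: add [F → . d F L], [F → . n n]
No further items can be added.

I₀ = { [D → . P d n], [D → . n L], [D' → . D], [F → . d F L], [F → . n n], [P → . F d], [P → . d n] }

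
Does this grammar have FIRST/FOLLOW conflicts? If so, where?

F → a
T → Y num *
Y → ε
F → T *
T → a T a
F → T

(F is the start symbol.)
No FIRST/FOLLOW conflicts.

Nullable non-terminals: Y.
Y has a nullable alternative but only one production, so nothing to check.

F, T have no nullable alternative, so no FIRST/FOLLOW check is needed there.

No FIRST/FOLLOW conflicts found.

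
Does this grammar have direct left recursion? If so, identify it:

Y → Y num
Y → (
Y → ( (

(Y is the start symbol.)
Yes, Y is left-recursive

Y → Y num: LEFT RECURSIVE (starts with Y)
Y → (: starts with '('
Y → ( (: starts with '('

The grammar has direct left recursion on: Y.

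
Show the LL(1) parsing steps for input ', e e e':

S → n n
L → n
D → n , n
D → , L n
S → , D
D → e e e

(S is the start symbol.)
LL(1) parsing maintains a stack (initially the start symbol over $) and the input. At each step: if the stack top is a terminal, match it against the current input token; if it is a non-terminal N, replace it with the RHS of M[N, lookahead] (the unique production whose predict set contains the lookahead).

Stack is shown with the top on the left.

Stack    Input      Action
--------------------------
S $      , e e e $  output S → , D
, D $    , e e e $  match ','
D $      e e e $    output D → e e e
e e e $  e e e $    match 'e'
e e $    e e $      match 'e'
e $      e $        match 'e'
$        $          accept

The string is accepted.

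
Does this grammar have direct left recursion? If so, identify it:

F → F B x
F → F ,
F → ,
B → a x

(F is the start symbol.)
Direct left recursion occurs when N → N α for some non-terminal N (the right-hand side begins with the left-hand side itself).

F → F B x: LEFT RECURSIVE (starts with F)
F → F ,: LEFT RECURSIVE (starts with F)
F → ,: starts with ','
B → a x: starts with a

The grammar has direct left recursion on: F.

Answer: Yes, F is left-recursive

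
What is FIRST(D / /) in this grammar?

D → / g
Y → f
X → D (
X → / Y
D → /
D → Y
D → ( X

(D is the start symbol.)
{ '(', '/', 'f' }

FIRST sets of the non-terminals involved (from the grammar, by fixed-point iteration):
  FIRST(D) = { '(', '/', 'f' }

To compute FIRST(D / /), process the symbols left to right:
Symbol D is a non-terminal. Add FIRST(D) \ {ε} = { '(', '/', 'f' }
D is not nullable (ε ∉ FIRST(D)), so stop here.
FIRST(D / /) = { '(', '/', 'f' }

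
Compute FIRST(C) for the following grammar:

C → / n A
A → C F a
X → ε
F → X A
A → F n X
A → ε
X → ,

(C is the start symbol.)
To compute FIRST(C), examine every production with C on the left-hand side, reading each right-hand side left to right until a non-nullable symbol is reached.

From C → / n A:
  - '/' is a terminal: add '/' and stop

Collecting: FIRST(C) = { '/' }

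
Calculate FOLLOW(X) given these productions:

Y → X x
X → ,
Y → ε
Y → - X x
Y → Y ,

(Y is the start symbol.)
To compute FOLLOW(X), find every occurrence of X on a right-hand side N → α X β: add FIRST(β) \ {ε}, and if β is empty or nullable also add FOLLOW(N). Iterate to a fixed point.

In Y → X x: X is followed by x, add FIRST(x) \ {ε} = { 'x' }
In Y → - X x: X is followed by x, add FIRST(x) \ {ε} = { 'x' }

Taking the union: FOLLOW(X) = { 'x' }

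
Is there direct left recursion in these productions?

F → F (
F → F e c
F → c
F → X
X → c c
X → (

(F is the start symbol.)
Yes, F is left-recursive

F → F (: LEFT RECURSIVE (starts with F)
F → F e c: LEFT RECURSIVE (starts with F)
F → c: starts with c
F → X: starts with X
X → c c: starts with c
X → (: starts with '('

The grammar has direct left recursion on: F.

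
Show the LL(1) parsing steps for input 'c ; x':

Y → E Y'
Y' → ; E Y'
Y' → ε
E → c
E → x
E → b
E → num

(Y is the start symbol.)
LL(1) parsing maintains a stack (initially the start symbol over $) and the input. At each step: if the stack top is a terminal, match it against the current input token; if it is a non-terminal N, replace it with the RHS of M[N, lookahead] (the unique production whose predict set contains the lookahead).

Stack is shown with the top on the left.

Stack     Input    Action
-------------------------
Y $       c ; x $  output Y → E Y'
E Y' $    c ; x $  output E → c
c Y' $    c ; x $  match 'c'
Y' $      ; x $    output Y' → ; E Y'
; E Y' $  ; x $    match ';'
E Y' $    x $      output E → x
x Y' $    x $      match 'x'
Y' $      $        output Y' → ε
$         $        accept

The string is accepted.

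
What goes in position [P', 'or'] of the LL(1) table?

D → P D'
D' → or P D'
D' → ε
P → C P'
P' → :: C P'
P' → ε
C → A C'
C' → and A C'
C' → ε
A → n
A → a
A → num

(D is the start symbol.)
To find M[P', 'or'], we find productions for P' where 'or' is in the predict set (PREDICT(N → α) = (FIRST(α) \ {ε}) ∪ (FOLLOW(N) if α ⇒* ε)).

Relevant sets:
  FOLLOW(P') = { $, 'or' }

P' → :: C P': PREDICT = { '::' }
P' → ε: PREDICT = { $, 'or' }
  'or' is in predict set, so this production goes in M[P', 'or']

M[P', 'or'] = P' → ε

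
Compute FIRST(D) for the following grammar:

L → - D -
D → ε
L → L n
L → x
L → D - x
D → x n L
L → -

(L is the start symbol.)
To compute FIRST(D), examine every production with D on the left-hand side, reading each right-hand side left to right until a non-nullable symbol is reached.

From D → ε:
  - ε-production, so ε ∈ FIRST(D)
From D → x n L:
  - x is a terminal: add 'x' and stop

Collecting: FIRST(D) = { 'x', ε }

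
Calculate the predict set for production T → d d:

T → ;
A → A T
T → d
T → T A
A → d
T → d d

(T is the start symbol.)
{ 'd' }

PREDICT(T → d d) = (FIRST(RHS) \ {ε}) ∪ (FOLLOW(T) if ε ∈ FIRST(RHS), i.e. RHS ⇒* ε)
FIRST(d d) = { 'd' }
ε ∉ FIRST(d d), so FOLLOW(T) is not added.
PREDICT(T → d d) = { 'd' }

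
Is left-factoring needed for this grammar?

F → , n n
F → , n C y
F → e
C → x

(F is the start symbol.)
Yes, F has productions with common prefix ', n'

Left-factoring is needed when two productions for the same non-terminal
share a common prefix on the right-hand side.

Productions for F:
  F → , n n
  F → , n C y
  F → e

Found common prefix ', n' in productions for F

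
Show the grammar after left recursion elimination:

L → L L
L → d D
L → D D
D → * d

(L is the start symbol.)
L is directly left-recursive. The standard transformation for
  A → A α₁ | ... | A α_m | β₁ | ... | β_n
is
  A  → β₁ A' | ... | β_n A'
  A' → α₁ A' | ... | α_m A' | ε

L → d D becomes L → d D L'
L → D D becomes L → D D L'
L → L L becomes L' → L L'
Add L' → ε

Productions for other non-terminals are unchanged:
  D → * d

Resulting grammar:
L → d D L'
L → D D L'
L' → L L'
L' → ε
D → * d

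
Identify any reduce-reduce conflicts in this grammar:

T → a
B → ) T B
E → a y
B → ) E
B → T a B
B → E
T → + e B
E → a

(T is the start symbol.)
Augment with T' → T and build the canonical LR(0) collection (I0 = CLOSURE({[T' → . T]}), then GOTO on every symbol after a dot until no new states appear). It has 16 states:
  I0: { [T → . + e B], [T → . a], [T' → . T] }  — shift
  I1: { [T → + . e B] }  — shift
  I2: { [T' → T .] }  — accept
  I3: { [T → a .] }  — reduce
  I4: { [B → . ) E], [B → . ) T B], [B → . E], [B → . T a B], [E → . a y], [E → . a], [T → + e . B], [T → . + e B], [T → . a] }  — shift
  I5: { [B → ) . E], [B → ) . T B], [E → . a y], [E → . a], [T → . + e B], [T → . a] }  — shift
  I6: { [T → + e B .] }  — reduce
  I7: { [B → E .] }  — reduce
  I8: { [B → T . a B] }  — shift
  I9: { [E → a . y], [E → a .], [T → a .] }  — shift, 2 reduces
  I10: { [E → a y .] }  — reduce
  I11: { [B → . ) E], [B → . ) T B], [B → . E], [B → . T a B], [B → T a . B], [E → . a y], [E → . a], [T → . + e B], [T → . a] }  — shift
  I12: { [B → T a B .] }  — reduce
  I13: { [B → ) E .] }  — reduce
  I14: { [B → ) T . B], [B → . ) E], [B → . ) T B], [B → . E], [B → . T a B], [E → . a y], [E → . a], [T → . + e B], [T → . a] }  — shift
  I15: { [B → ) T B .] }  — reduce

I9 contains complete items [E → a .], [T → a .] — reduce-reduce conflict.

Answer: Yes — I9: [E → a .] vs [T → a .]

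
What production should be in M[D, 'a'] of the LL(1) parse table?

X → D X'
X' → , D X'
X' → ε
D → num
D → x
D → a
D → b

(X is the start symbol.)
D → a

To find M[D, 'a'], we find productions for D where 'a' is in the predict set (PREDICT(N → α) = (FIRST(α) \ {ε}) ∪ (FOLLOW(N) if α ⇒* ε)).

D → num: PREDICT = { 'num' }
D → x: PREDICT = { 'x' }
D → a: PREDICT = { 'a' }
  'a' is in predict set, so this production goes in M[D, 'a']
D → b: PREDICT = { 'b' }

M[D, 'a'] = D → a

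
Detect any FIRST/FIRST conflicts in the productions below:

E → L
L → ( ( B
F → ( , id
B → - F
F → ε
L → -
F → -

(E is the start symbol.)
No FIRST/FIRST conflicts.

A FIRST/FIRST conflict occurs when two productions N → α and N → β for the same non-terminal have FIRST(α) ∩ FIRST(β) ≠ ∅ (with ε ∈ FIRST of a nullable right-hand side, so two nullable alternatives also conflict).

Productions for L:
  L → ( ( B: FIRST = { '(' }
  L → -: FIRST = { '-' }
Productions for F:
  F → ( , id: FIRST = { '(' }
  F → ε: FIRST = { ε }
  F → -: FIRST = { '-' }
E, B have only one production, so no FIRST/FIRST conflict is possible there.

All alternatives of each non-terminal have pairwise disjoint FIRST sets.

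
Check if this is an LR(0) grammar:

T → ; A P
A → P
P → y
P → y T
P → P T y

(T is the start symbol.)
No. Shift-reduce conflict between [A → P .] and [T → . ; A P]

Augment with T' → T and build the canonical LR(0) collection (I0 = CLOSURE({[T' → . T]}), then GOTO on every symbol after a dot until no new states appear). It has 10 states:
  I0: { [T → . ; A P], [T' → . T] }  — shift
  I1: { [A → . P], [P → . P T y], [P → . y T], [P → . y], [T → ; . A P] }  — shift
  I2: { [T' → T .] }  — accept
  I3: { [P → . P T y], [P → . y T], [P → . y], [T → ; A . P] }  — shift
  I4: { [A → P .], [P → P . T y], [T → . ; A P] }  — shift, reduce
  I5: { [P → y . T], [P → y .], [T → . ; A P] }  — shift, reduce
  I6: { [P → y T .] }  — reduce
  I7: { [P → P T . y] }  — shift
  I8: { [P → P T y .] }  — reduce
  I9: { [P → P . T y], [T → . ; A P], [T → ; A P .] }  — shift, reduce

Conflict in state I4:
  Shift-reduce conflict between [A → P .] and [T → . ; A P]
So the grammar is NOT LR(0).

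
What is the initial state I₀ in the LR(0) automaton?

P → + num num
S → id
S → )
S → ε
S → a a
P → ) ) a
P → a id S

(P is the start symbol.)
{ [P → . ) ) a], [P → . + num num], [P → . a id S], [P' → . P] }

First, augment the grammar with P' → P
I₀ = CLOSURE({ [P' → . P] }):
  [P' → . P] has the dot before P: add [P → . + num num], [P → . ) ) a], [P → . a id S]
No further items can be added.

I₀ = { [P → . ) ) a], [P → . + num num], [P → . a id S], [P' → . P] }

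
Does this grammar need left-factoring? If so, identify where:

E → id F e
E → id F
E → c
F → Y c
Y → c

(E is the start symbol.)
Left-factoring is needed when two productions for the same non-terminal
share a common prefix on the right-hand side.

Productions for E:
  E → id F e
  E → id F
  E → c

Found common prefix 'id F' in productions for E

Answer: Yes, E has productions with common prefix 'id F'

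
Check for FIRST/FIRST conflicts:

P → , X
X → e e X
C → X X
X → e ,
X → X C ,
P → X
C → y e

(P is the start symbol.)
Yes. X → e e X / X → e ',' on { 'e' }; X → e e X / X → X C ',' on { 'e' }; X → e ',' / X → X C ',' on { 'e' }

FIRST sets of the non-terminals at (or reachable through a nullable prefix from) the front of some alternative:
  FIRST(X) = { 'e' }

Productions for P:
  P → , X: FIRST = { ',' }
  P → X: FIRST = { 'e' }
Productions for X:
  X → e e X: FIRST = { 'e' }
  X → e ,: FIRST = { 'e' }
  X → X C ,: FIRST = { 'e' }
Productions for C:
  C → X X: FIRST = { 'e' }
  C → y e: FIRST = { 'y' }

Conflict for X: X → e e X and X → e ,
  Overlap: { 'e' }
Conflict for X: X → e e X and X → X C ,
  Overlap: { 'e' }
Conflict for X: X → e , and X → X C ,
  Overlap: { 'e' }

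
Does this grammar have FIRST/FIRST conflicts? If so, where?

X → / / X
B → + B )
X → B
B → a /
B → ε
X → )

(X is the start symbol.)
A FIRST/FIRST conflict occurs when two productions N → α and N → β for the same non-terminal have FIRST(α) ∩ FIRST(β) ≠ ∅ (with ε ∈ FIRST of a nullable right-hand side, so two nullable alternatives also conflict).

FIRST sets of the non-terminals at (or reachable through a nullable prefix from) the front of some alternative:
  FIRST(B) = { '+', 'a', ε }

Productions for X:
  X → / / X: FIRST = { '/' }
  X → B: FIRST = { '+', 'a', ε }
  X → ): FIRST = { ')' }
Productions for B:
  B → + B ): FIRST = { '+' }
  B → a /: FIRST = { 'a' }
  B → ε: FIRST = { ε }

All alternatives of each non-terminal have pairwise disjoint FIRST sets.

Answer: No FIRST/FIRST conflicts.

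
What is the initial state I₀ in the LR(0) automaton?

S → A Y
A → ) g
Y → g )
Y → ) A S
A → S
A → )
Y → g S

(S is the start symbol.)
First, augment the grammar with S' → S
I₀ = CLOSURE({ [S' → . S] }):
  [S' → . S] has the dot before S: add [S → . A Y]
  [S → . A Y] has the dot before A: add [A → . ) g], [A → . S], [A → . )]
No further items can be added.

I₀ = { [A → . ) g], [A → . )], [A → . S], [S → . A Y], [S' → . S] }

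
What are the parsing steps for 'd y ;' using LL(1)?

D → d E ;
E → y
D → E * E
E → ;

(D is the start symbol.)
Stack is shown with the top on the left.

Stack    Input    Action
------------------------
D $      d y ; $  output D → d E ;
d E ; $  d y ; $  match 'd'
E ; $    y ; $    output E → y
y ; $    y ; $    match 'y'
; $      ; $      match ';'
$        $        accept

The string is accepted.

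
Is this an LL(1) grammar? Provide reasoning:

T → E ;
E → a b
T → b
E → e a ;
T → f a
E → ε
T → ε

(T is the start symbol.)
Yes, the grammar is LL(1).

A grammar is LL(1) if for each non-terminal N with multiple productions, the predict sets of those productions are pairwise disjoint, where PREDICT(N → α) = (FIRST(α) \ {ε}) ∪ (FOLLOW(N) if α ⇒* ε).

Relevant sets:
  FIRST(E) = { 'a', 'e', ε }
  FOLLOW(T) = { $ }
  FOLLOW(E) = { ';' }

For T:
  PREDICT(T → E ';') = { ';', 'a', 'e' }
  PREDICT(T → b) = { 'b' }
  PREDICT(T → f a) = { 'f' }
  PREDICT(T → ε) = { $ }
For E:
  PREDICT(E → a b) = { 'a' }
  PREDICT(E → e a ';') = { 'e' }
  PREDICT(E → ε) = { ';' }

All predict sets are disjoint. The grammar IS LL(1).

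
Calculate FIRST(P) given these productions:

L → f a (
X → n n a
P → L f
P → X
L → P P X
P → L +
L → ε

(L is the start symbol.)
{ '+', 'f', 'n' }

To compute FIRST(P), examine every production with P on the left-hand side, reading each right-hand side left to right until a non-nullable symbol is reached.

FIRST sets of the other non-terminals involved (by the same procedure, iterated to a fixed point):
  FIRST(L) = { '+', 'f', 'n', ε }
  FIRST(X) = { 'n' }

From P → L f:
  - L is a non-terminal: add FIRST(L) \ {ε} = { '+', 'f', 'n' }
    L is nullable, so continue to the next symbol
  - f is a terminal: add 'f' and stop
From P → X:
  - X is a non-terminal: add FIRST(X) \ {ε} = { 'n' }
    X is not nullable, so stop
From P → L +:
  - L is a non-terminal: add FIRST(L) \ {ε} = { '+', 'f', 'n' }
    L is nullable, so continue to the next symbol
  - '+' is a terminal: add '+' and stop

Collecting: FIRST(P) = { '+', 'f', 'n' }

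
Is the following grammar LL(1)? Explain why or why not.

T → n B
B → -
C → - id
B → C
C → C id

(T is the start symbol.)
No. Predict set conflict for B: { '-' }

Relevant sets:
  FIRST(C) = { '-' }

For B:
  PREDICT(B → '-') = { '-' }
  PREDICT(B → C) = { '-' }
For C:
  PREDICT(C → '-' id) = { '-' }
  PREDICT(C → C id) = { '-' }
T has a single production, so nothing to check there.

Conflict found: Predict set conflict for B: { '-' }
The grammar is NOT LL(1).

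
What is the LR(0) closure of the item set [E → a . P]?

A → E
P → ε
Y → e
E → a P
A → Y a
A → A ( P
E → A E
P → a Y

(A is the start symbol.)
Start with: [E → a . P]
  [E → a . P] has the dot before P: add [P → .], [P → . a Y]
No further items can be added.

CLOSURE = { [E → a . P], [P → . a Y], [P → .] }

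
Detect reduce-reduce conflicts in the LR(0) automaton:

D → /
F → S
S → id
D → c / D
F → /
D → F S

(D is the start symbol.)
Yes — I1: [D → / .] vs [F → / .]

A reduce-reduce conflict occurs when an LR(0) state has two complete items [A → α .] and [B → β .] — both call for a reduction, and with no lookahead the parser cannot choose between them.

Augment with D' → D and build the canonical LR(0) collection (I0 = CLOSURE({[D' → . D]}), then GOTO on every symbol after a dot until no new states appear). It has 10 states:
  I0: { [D → . /], [D → . F S], [D → . c / D], [D' → . D], [F → . /], [F → . S], [S → . id] }  — shift
  I1: { [D → / .], [F → / .] }  — 2 reduces
  I2: { [D' → D .] }  — accept
  I3: { [D → F . S], [S → . id] }  — shift
  I4: { [F → S .] }  — reduce
  I5: { [D → c . / D] }  — shift
  I6: { [S → id .] }  — reduce
  I7: { [D → . /], [D → . F S], [D → . c / D], [D → c / . D], [F → . /], [F → . S], [S → . id] }  — shift
  I8: { [D → c / D .] }  — reduce
  I9: { [D → F S .] }  — reduce

I1 contains complete items [D → / .], [F → / .] — reduce-reduce conflict.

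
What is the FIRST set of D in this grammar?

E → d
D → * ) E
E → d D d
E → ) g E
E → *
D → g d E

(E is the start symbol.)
From D → * ) E:
  - '*' is a terminal: add '*' and stop
From D → g d E:
  - g is a terminal: add 'g' and stop

Collecting: FIRST(D) = { '*', 'g' }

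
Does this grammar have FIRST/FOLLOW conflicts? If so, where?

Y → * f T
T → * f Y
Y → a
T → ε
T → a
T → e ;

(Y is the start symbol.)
No FIRST/FOLLOW conflicts.

Nullable non-terminals: T.

T: nullable alternative(s) T → ε; FOLLOW(T) = { $ }
  T → * f Y: FIRST \ {ε} = { '*' } — disjoint from FOLLOW(T)
  T → ε: FIRST \ {ε} = { } — this is the only nullable alternative, skip
  T → a: FIRST \ {ε} = { 'a' } — disjoint from FOLLOW(T)
  T → e ;: FIRST \ {ε} = { 'e' } — disjoint from FOLLOW(T)

Y has no nullable alternative, so no FIRST/FOLLOW check is needed there.

No FIRST/FOLLOW conflicts found.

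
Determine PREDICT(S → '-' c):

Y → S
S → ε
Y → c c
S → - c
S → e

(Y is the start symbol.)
PREDICT(S → '-' c) = (FIRST(RHS) \ {ε}) ∪ (FOLLOW(S) if ε ∈ FIRST(RHS), i.e. RHS ⇒* ε)
FIRST('-' c) = { '-' }
ε ∉ FIRST('-' c), so FOLLOW(S) is not added.
PREDICT(S → '-' c) = { '-' }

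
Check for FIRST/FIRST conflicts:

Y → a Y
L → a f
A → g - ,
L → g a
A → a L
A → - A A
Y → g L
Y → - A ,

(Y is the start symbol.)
No FIRST/FIRST conflicts.

A FIRST/FIRST conflict occurs when two productions N → α and N → β for the same non-terminal have FIRST(α) ∩ FIRST(β) ≠ ∅ (with ε ∈ FIRST of a nullable right-hand side, so two nullable alternatives also conflict).

Productions for Y:
  Y → a Y: FIRST = { 'a' }
  Y → g L: FIRST = { 'g' }
  Y → - A ,: FIRST = { '-' }
Productions for L:
  L → a f: FIRST = { 'a' }
  L → g a: FIRST = { 'g' }
Productions for A:
  A → g - ,: FIRST = { 'g' }
  A → a L: FIRST = { 'a' }
  A → - A A: FIRST = { '-' }

All alternatives of each non-terminal have pairwise disjoint FIRST sets.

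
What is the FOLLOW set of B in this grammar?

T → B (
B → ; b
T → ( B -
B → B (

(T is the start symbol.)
{ '(', '-' }

To compute FOLLOW(B), find every occurrence of B on a right-hand side N → α B β: add FIRST(β) \ {ε}, and if β is empty or nullable also add FOLLOW(N). Iterate to a fixed point.

In T → B (: B is followed by '(', add FIRST('(') \ {ε} = { '(' }
In T → ( B -: B is followed by '-', add FIRST('-') \ {ε} = { '-' }
In B → B (: B is followed by '(', add FIRST('(') \ {ε} = { '(' }

Taking the union: FOLLOW(B) = { '(', '-' }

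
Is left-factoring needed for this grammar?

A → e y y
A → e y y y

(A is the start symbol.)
Left-factoring is needed when two productions for the same non-terminal
share a common prefix on the right-hand side.

Productions for A:
  A → e y y
  A → e y y y

Found common prefix 'e y y' in productions for A

Answer: Yes, A has productions with common prefix 'e y y'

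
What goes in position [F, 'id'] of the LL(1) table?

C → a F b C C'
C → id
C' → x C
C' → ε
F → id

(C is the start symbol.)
To find M[F, 'id'], we find productions for F where 'id' is in the predict set (PREDICT(N → α) = (FIRST(α) \ {ε}) ∪ (FOLLOW(N) if α ⇒* ε)).

F → id: PREDICT = { 'id' }
  'id' is in predict set, so this production goes in M[F, 'id']

M[F, 'id'] = F → id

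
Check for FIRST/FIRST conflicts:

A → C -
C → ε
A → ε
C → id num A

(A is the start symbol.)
A FIRST/FIRST conflict occurs when two productions N → α and N → β for the same non-terminal have FIRST(α) ∩ FIRST(β) ≠ ∅ (with ε ∈ FIRST of a nullable right-hand side, so two nullable alternatives also conflict).

FIRST sets of the non-terminals at (or reachable through a nullable prefix from) the front of some alternative:
  FIRST(C) = { 'id', ε }

Productions for A:
  A → C -: FIRST = { '-', 'id' }
  A → ε: FIRST = { ε }
Productions for C:
  C → ε: FIRST = { ε }
  C → id num A: FIRST = { 'id' }

All alternatives of each non-terminal have pairwise disjoint FIRST sets.

Answer: No FIRST/FIRST conflicts.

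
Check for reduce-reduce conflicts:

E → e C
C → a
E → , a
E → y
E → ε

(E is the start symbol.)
No reduce-reduce conflicts

A reduce-reduce conflict occurs when an LR(0) state has two complete items [A → α .] and [B → β .] — both call for a reduction, and with no lookahead the parser cannot choose between them.

Augment with E' → E and build the canonical LR(0) collection (I0 = CLOSURE({[E' → . E]}), then GOTO on every symbol after a dot until no new states appear). It has 8 states:
  I0: { [E → . , a], [E → . e C], [E → . y], [E → .], [E' → . E] }  — shift, reduce
  I1: { [E → , . a] }  — shift
  I2: { [E' → E .] }  — accept
  I3: { [C → . a], [E → e . C] }  — shift
  I4: { [E → y .] }  — reduce
  I5: { [E → e C .] }  — reduce
  I6: { [C → a .] }  — reduce
  I7: { [E → , a .] }  — reduce

No state contains more than one complete item.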